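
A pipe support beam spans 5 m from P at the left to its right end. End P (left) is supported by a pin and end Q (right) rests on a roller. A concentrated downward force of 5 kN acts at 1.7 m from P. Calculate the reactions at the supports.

Moments about P: Q_y·5 − 5·1.7 = 0 → Q_y = 8.5/5 = 1.700 kN.
ΣF_y = 0: P_y + 1.7 − 5 = 0 → P_y = 3.300 kN.
ΣF_x = 0: no horizontal applied forces, so P_x = 0.

P_x = 0, P_y = 3.300 kN, Q_y = 1.700 kN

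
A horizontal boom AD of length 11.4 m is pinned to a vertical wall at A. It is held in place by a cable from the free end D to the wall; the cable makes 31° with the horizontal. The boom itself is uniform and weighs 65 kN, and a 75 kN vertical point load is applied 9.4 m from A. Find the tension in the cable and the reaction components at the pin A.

T = 183.2 kN, A_x = 157.0 kN, A_y = 45.66 kN

ΣM about A: T·sin31°·11.4 − 65·5.7 − 75·9.4 = 0 → T = 1075.5/(11.4·0.515038) = 183.175 ≈ 183.2 kN.
ΣF_x = 0: A_x − T·cos31° = 0 → A_x = 183.175 × 0.857167 = 157.0 kN.
ΣF_y = 0: A_y + T·sin31° − 65 − 75 = 0 → A_y = 140 − 183.175 × 0.515038 = 45.66 kN.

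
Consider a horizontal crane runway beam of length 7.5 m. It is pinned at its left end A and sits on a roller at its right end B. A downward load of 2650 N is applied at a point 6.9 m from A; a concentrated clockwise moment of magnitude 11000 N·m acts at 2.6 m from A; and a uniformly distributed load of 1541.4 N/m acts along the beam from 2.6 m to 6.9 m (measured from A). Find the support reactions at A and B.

A_x = 0, A_y = 1176 N, B_y = 8102 N

Resultant of the distributed load: 1541.4 × 4.3 = 6628.02 N at 4.75 m from A.
Taking moments about A: B_y·7.5 − 2650·6.9 − 11000 − (1541.4·4.3)·4.75 = 0 → B_y = 60768.095/7.5 = 8102.41 ≈ 8102 N.
ΣF_y = 0: A_y + 8102.41 − 2650 − 1541.4·4.3 = 0 → A_y = 1176 N.
ΣF_x = 0: no horizontal applied forces, so A_x = 0.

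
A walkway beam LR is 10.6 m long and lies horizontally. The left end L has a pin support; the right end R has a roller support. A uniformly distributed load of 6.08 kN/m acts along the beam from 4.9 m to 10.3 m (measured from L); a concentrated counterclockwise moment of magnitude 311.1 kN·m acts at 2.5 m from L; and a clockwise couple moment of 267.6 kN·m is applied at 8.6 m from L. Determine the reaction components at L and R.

L_x = 0, L_y = 13.40 kN, R_y = 19.44 kN

Resultant of the distributed load: 6.08 × 5.4 = 32.832 kN at 7.6 m from L.
Moments about L: R_y·10.6 − (6.08·5.4)·7.6 + 311.1 − 267.6 = 0 → R_y = 206.0232/10.6 = 19.4362 ≈ 19.44 kN.
ΣF_y = 0: L_y + 19.4362 − 6.08·5.4 = 0 → L_y = 13.40 kN.
ΣF_x = 0: no horizontal applied forces, so L_x = 0.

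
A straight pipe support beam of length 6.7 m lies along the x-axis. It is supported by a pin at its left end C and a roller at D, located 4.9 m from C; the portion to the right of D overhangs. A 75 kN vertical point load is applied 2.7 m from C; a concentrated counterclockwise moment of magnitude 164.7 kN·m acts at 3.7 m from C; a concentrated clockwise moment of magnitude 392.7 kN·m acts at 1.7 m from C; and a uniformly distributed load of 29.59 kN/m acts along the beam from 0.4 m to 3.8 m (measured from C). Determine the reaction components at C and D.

Resultant of the distributed load: 29.59 × 3.4 = 100.606 kN at 2.1 m from C.
ΣM about C: D_y·4.9 − 75·2.7 + 164.7 − 392.7 − (29.59·3.4)·2.1 = 0 → D_y = 641.7726/4.9 = 130.974 ≈ 131.0 kN.
ΣF_y = 0: C_y + 130.974 − 75 − 29.59·3.4 = 0 → C_y = 44.63 kN.
ΣF_x = 0: no horizontal applied forces, so C_x = 0.

C_x = 0, C_y = 44.63 kN, D_y = 131.0 kN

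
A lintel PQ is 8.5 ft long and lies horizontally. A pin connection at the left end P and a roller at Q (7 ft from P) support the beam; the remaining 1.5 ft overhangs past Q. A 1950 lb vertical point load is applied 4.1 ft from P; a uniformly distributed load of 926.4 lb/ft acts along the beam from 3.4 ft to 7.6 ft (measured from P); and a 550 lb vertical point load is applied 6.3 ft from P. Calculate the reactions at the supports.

P_x = 0, P_y = 1697 lb, Q_y = 4694 lb

Resultant of the distributed load: 926.4 × 4.2 = 3890.88 lb at 5.5 ft from P.
Taking moments about P: Q_y·7 − 1950·4.1 − (926.4·4.2)·5.5 − 550·6.3 = 0 → Q_y = 32859.84/7 = 4694.26 ≈ 4694 lb.
ΣF_y = 0: P_y + 4694.26 − 1950 − 926.4·4.2 − 550 = 0 → P_y = 1697 lb.
ΣF_x = 0: no horizontal applied forces, so P_x = 0.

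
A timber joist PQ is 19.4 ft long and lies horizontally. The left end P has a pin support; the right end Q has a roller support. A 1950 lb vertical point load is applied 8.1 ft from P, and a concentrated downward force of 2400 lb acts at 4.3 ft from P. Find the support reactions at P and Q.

P_x = 0, P_y = 3004 lb, Q_y = 1346 lb

ΣM about P: Q_y·19.4 − 1950·8.1 − 2400·4.3 = 0 → Q_y = 26115/19.4 = 1346.13 ≈ 1346 lb.
ΣF_y = 0: P_y + 1346.13 − 1950 − 2400 = 0 → P_y = 3004 lb.
ΣF_x = 0: no horizontal applied forces, so P_x = 0.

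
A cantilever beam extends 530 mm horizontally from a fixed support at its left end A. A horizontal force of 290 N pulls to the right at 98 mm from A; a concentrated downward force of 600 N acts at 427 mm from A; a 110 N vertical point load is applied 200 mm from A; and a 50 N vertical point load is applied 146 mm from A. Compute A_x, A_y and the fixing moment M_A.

A_x = -290.0 N, A_y = 760.0 N, M_A = 285500 N·mm

ΣF_x = 0: A_x + 290 = 0 → A_x = -290.0 N.
ΣF_y = 0: A_y − 600 − 110 − 50 = 0 → A_y = 760.0 N.
ΣM about A: M_A − 600·427 − 110·200 − 50·146 = 0 → M_A = 285500 N·mm.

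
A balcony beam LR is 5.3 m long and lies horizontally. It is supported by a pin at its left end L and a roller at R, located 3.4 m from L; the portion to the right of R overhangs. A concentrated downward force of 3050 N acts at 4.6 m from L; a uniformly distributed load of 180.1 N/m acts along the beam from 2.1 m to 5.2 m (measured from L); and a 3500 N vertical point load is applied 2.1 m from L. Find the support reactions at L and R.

L_x = 0, L_y = 220.7 N, R_y = 6888 N

Resultant of the distributed load: 180.1 × 3.1 = 558.31 N at 3.65 m from L.
Moments about L: R_y·3.4 − 3050·4.6 − (180.1·3.1)·3.65 − 3500·2.1 = 0 → R_y = 23417.8315/3.4 = 6887.6 ≈ 6888 N.
ΣF_y = 0: L_y + 6887.6 − 3050 − 180.1·3.1 − 3500 = 0 → L_y = 220.7 N.
ΣF_x = 0: no horizontal applied forces, so L_x = 0.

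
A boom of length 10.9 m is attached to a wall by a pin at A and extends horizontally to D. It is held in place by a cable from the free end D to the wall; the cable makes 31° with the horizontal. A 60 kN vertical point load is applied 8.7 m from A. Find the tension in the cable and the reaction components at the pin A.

T = 92.98 kN, A_x = 79.70 kN, A_y = 12.11 kN

ΣM about A: T·sin31°·10.9 − 60·8.7 = 0 → T = 522/(10.9·0.515038) = 92.9833 ≈ 92.98 kN.
ΣF_x = 0: A_x − T·cos31° = 0 → A_x = 92.9833 × 0.857167 = 79.70 kN.
ΣF_y = 0: A_y + T·sin31° − 60 = 0 → A_y = 60 − 92.9833 × 0.515038 = 12.11 kN.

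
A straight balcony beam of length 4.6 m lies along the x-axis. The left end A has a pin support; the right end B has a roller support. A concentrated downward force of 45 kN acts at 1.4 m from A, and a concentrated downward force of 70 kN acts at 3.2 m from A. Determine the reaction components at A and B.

Moments about A: B_y·4.6 − 45·1.4 − 70·3.2 = 0 → B_y = 287/4.6 = 62.3913 ≈ 62.39 kN.
ΣF_y = 0: A_y + 62.3913 − 45 − 70 = 0 → A_y = 52.61 kN.
ΣF_x = 0: no horizontal applied forces, so A_x = 0.

A_x = 0, A_y = 52.61 kN, B_y = 62.39 kN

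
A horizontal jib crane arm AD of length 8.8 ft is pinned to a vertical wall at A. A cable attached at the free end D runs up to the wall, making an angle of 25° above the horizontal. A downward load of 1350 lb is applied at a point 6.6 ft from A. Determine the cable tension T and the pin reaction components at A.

ΣM about A: T·sin25°·8.8 − 1350·6.6 = 0 → T = 8910/(8.8·0.422618) = 2395.78 ≈ 2396 lb.
ΣF_x = 0: A_x − T·cos25° = 0 → A_x = 2395.78 × 0.906308 = 2171 lb.
ΣF_y = 0: A_y + T·sin25° − 1350 = 0 → A_y = 1350 − 2395.78 × 0.422618 = 337.5 lb.

T = 2396 lb, A_x = 2171 lb, A_y = 337.5 lb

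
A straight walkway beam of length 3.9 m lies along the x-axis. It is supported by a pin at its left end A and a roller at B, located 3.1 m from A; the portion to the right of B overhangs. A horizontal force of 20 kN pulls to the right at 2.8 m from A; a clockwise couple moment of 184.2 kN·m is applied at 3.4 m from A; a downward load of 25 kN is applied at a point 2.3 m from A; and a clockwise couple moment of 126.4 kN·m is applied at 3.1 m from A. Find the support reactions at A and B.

Moments about A: B_y·3.1 − 184.2 − 25·2.3 − 126.4 = 0 → B_y = 368.1/3.1 = 118.742 ≈ 118.7 kN.
ΣF_y = 0: A_y + 118.742 − 25 = 0 → A_y = -93.74 kN.
ΣF_x = 0: A_x + 20 = 0 → A_x = -20.00 kN.

A_x = -20.00 kN, A_y = -93.74 kN, B_y = 118.7 kN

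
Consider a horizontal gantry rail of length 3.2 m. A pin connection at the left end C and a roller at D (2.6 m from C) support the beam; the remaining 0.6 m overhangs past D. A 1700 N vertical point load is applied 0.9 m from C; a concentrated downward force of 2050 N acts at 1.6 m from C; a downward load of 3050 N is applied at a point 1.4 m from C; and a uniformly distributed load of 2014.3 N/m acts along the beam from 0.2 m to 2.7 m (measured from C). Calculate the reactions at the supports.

C_x = 0, C_y = 5535 N, D_y = 6301 N

Resultant of the distributed load: 2014.3 × 2.5 = 5035.75 N at 1.45 m from C.
Taking moments about C: D_y·2.6 − 1700·0.9 − 2050·1.6 − 3050·1.4 − (2014.3·2.5)·1.45 = 0 → D_y = 16381.8375/2.6 = 6300.71 ≈ 6301 N.
ΣF_y = 0: C_y + 6300.71 − 1700 − 2050 − 3050 − 2014.3·2.5 = 0 → C_y = 5535 N.
ΣF_x = 0: no horizontal applied forces, so C_x = 0.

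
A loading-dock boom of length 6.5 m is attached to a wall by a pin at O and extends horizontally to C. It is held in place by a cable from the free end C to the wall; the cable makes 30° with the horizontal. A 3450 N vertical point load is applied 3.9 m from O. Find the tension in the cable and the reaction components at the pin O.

ΣM about O: T·sin30°·6.5 − 3450·3.9 = 0 → T = 13455/(6.5·0.5) = 4140 N.
ΣF_x = 0: O_x − T·cos30° = 0 → O_x = 4140 × 0.866025 = 3585 N.
ΣF_y = 0: O_y + T·sin30° − 3450 = 0 → O_y = 3450 − 4140 × 0.5 = 1380 N.

T = 4140 N, O_x = 3585 N, O_y = 1380 N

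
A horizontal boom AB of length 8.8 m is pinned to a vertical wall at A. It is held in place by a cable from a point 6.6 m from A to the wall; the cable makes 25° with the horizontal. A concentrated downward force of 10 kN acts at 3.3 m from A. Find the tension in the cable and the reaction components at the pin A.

T = 11.83 kN, A_x = 10.72 kN, A_y = 5.000 kN

ΣM about A: T·sin25°·6.6 − 10·3.3 = 0 → T = 33/(6.6·0.422618) = 11.831 ≈ 11.83 kN.
ΣF_x = 0: A_x − T·cos25° = 0 → A_x = 11.831 × 0.906308 = 10.72 kN.
ΣF_y = 0: A_y + T·sin25° − 10 = 0 → A_y = 10 − 11.831 × 0.422618 = 5.000 kN.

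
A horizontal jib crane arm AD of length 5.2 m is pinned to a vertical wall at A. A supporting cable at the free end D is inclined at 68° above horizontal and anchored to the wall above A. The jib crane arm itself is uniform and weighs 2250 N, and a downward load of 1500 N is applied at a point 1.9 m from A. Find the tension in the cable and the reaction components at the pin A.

ΣM about A: T·sin68°·5.2 − 2250·2.6 − 1500·1.9 = 0 → T = 8700/(5.2·0.927184) = 1804.47 ≈ 1804 N.
ΣF_x = 0: A_x − T·cos68° = 0 → A_x = 1804.47 × 0.374607 = 676.0 N.
ΣF_y = 0: A_y + T·sin68° − 2250 − 1500 = 0 → A_y = 3750 − 1804.47 × 0.927184 = 2077 N.

T = 1804 N, A_x = 676.0 N, A_y = 2077 N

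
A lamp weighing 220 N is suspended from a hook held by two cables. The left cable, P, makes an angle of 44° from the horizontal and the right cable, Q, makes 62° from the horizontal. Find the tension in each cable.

ΣF_x = 0: −T_P·cos44° + T_Q·cos62° = 0 → T_Q = 1.53223·T_P.
ΣF_y = 0: T_P·sin44° + T_Q·sin62° = 220.
Substitute: T_P·(0.694658 + 1.53223·0.882948) = 220 → T_P = 107.446 ≈ 107.4 N.
Then T_Q = 1.53223 × 107.446 = 164.6 N.

T_P = 107.4 N, T_Q = 164.6 N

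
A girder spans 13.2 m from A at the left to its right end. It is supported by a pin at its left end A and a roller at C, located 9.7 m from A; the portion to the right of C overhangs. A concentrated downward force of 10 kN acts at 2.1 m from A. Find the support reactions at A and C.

ΣM about A: C_y·9.7 − 10·2.1 = 0 → C_y = 21/9.7 = 2.16495 ≈ 2.165 kN.
ΣF_y = 0: A_y + 2.16495 − 10 = 0 → A_y = 7.835 kN.
ΣF_x = 0: no horizontal applied forces, so A_x = 0.

A_x = 0, A_y = 7.835 kN, C_y = 2.165 kN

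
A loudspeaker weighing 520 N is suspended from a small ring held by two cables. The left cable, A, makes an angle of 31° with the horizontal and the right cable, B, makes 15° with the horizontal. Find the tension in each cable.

ΣF_x = 0: −T_A·cos31° + T_B·cos15° = 0 → T_B = 0.887405·T_A.
ΣF_y = 0: T_A·sin31° + T_B·sin15° = 520.
Substitute: T_A·(0.515038 + 0.887405·0.258819) = 520 → T_A = 698.253 ≈ 698.3 N.
Then T_B = 0.887405 × 698.253 = 619.6 N.

T_A = 698.3 N, T_B = 619.6 N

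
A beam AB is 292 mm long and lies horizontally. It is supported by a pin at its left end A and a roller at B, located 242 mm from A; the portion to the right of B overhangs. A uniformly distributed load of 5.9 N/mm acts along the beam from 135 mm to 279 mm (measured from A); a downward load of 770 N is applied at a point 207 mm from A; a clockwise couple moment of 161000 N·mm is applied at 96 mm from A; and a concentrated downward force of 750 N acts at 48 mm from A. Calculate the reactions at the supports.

Resultant of the distributed load: 5.9 × 144 = 849.6 N at 207 mm from A.
Moments about A: B_y·242 − (5.9·144)·207 − 770·207 − 161000 − 750·48 = 0 → B_y = 532257.2/242 = 2199.41 ≈ 2199 N.
ΣF_y = 0: A_y + 2199.41 − 5.9·144 − 770 − 750 = 0 → A_y = 170.2 N.
ΣF_x = 0: no horizontal applied forces, so A_x = 0.

A_x = 0, A_y = 170.2 N, B_y = 2199 N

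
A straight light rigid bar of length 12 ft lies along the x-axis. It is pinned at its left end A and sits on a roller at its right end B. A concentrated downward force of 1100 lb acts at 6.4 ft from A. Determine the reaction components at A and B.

A_x = 0, A_y = 513.3 lb, B_y = 586.7 lb

ΣM about A: B_y·12 − 1100·6.4 = 0 → B_y = 7040/12 = 586.667 ≈ 586.7 lb.
ΣF_y = 0: A_y + 586.667 − 1100 = 0 → A_y = 513.3 lb.
ΣF_x = 0: no horizontal applied forces, so A_x = 0.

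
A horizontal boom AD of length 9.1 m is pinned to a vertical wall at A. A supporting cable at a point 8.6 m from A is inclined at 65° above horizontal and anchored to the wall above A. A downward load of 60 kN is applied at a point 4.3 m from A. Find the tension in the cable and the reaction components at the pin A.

ΣM about A: T·sin65°·8.6 − 60·4.3 = 0 → T = 258/(8.6·0.906308) = 33.1013 ≈ 33.10 kN.
ΣF_x = 0: A_x − T·cos65° = 0 → A_x = 33.1013 × 0.422618 = 13.99 kN.
ΣF_y = 0: A_y + T·sin65° − 60 = 0 → A_y = 60 − 33.1013 × 0.906308 = 30.00 kN.

T = 33.10 kN, A_x = 13.99 kN, A_y = 30.00 kN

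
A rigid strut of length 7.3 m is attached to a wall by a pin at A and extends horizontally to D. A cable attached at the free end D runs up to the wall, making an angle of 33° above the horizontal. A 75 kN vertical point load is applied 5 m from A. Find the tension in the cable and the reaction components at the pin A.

ΣM about A: T·sin33°·7.3 − 75·5 = 0 → T = 375/(7.3·0.544639) = 94.3191 ≈ 94.32 kN.
ΣF_x = 0: A_x − T·cos33° = 0 → A_x = 94.3191 × 0.838671 = 79.10 kN.
ΣF_y = 0: A_y + T·sin33° − 75 = 0 → A_y = 75 − 94.3191 × 0.544639 = 23.63 kN.

T = 94.32 kN, A_x = 79.10 kN, A_y = 23.63 kN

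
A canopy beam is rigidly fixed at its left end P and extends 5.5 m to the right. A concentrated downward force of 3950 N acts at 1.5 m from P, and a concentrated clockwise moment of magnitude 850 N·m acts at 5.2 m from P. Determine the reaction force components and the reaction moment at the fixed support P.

ΣF_x = 0: P_x = 0.
ΣF_y = 0: P_y − 3950 = 0 → P_y = 3950 N.
ΣM about P: M_P − 3950·1.5 − 850 = 0 → M_P = 6775 N·m.

P_x = 0, P_y = 3950 N, M_P = 6775 N·m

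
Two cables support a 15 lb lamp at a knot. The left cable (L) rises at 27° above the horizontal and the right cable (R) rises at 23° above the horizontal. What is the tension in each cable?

T_L = 18.02 lb, T_R = 17.45 lb

ΣF_x = 0: −T_L·cos27° + T_R·cos23° = 0 → T_R = 0.967954·T_L.
ΣF_y = 0: T_L·sin27° + T_R·sin23° = 15.
Substitute: T_L·(0.45399 + 0.967954·0.390731) = 15 → T_L = 18.0245 ≈ 18.02 lb.
Then T_R = 0.967954 × 18.0245 = 17.45 lb.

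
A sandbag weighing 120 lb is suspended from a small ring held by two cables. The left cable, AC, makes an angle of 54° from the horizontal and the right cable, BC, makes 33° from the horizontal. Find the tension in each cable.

ΣF_x = 0: −T_AC·cos54° + T_BC·cos33° = 0 → T_BC = 0.700854·T_AC.
ΣF_y = 0: T_AC·sin54° + T_BC·sin33° = 120.
Substitute: T_AC·(0.809017 + 0.700854·0.544639) = 120 → T_AC = 100.779 ≈ 100.8 lb.
Then T_BC = 0.700854 × 100.779 = 70.63 lb.

T_AC = 100.8 lb, T_BC = 70.63 lb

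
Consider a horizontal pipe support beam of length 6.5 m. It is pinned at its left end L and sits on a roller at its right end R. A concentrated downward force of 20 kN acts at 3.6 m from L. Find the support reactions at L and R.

L_x = 0, L_y = 8.923 kN, R_y = 11.08 kN

Moments about L: R_y·6.5 − 20·3.6 = 0 → R_y = 72/6.5 = 11.0769 ≈ 11.08 kN.
ΣF_y = 0: L_y + 11.0769 − 20 = 0 → L_y = 8.923 kN.
ΣF_x = 0: no horizontal applied forces, so L_x = 0.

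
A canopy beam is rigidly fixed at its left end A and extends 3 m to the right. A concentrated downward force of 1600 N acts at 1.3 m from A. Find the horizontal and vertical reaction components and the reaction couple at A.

ΣF_x = 0: A_x = 0.
ΣF_y = 0: A_y − 1600 = 0 → A_y = 1600 N.
ΣM about A: M_A − 1600·1.3 = 0 → M_A = 2080 N·m.

A_x = 0, A_y = 1600 N, M_A = 2080 N·m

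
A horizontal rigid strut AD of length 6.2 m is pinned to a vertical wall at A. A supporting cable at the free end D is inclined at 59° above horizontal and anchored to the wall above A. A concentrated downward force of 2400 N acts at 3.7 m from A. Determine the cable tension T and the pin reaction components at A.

T = 1671 N, A_x = 860.6 N, A_y = 967.7 N

ΣM about A: T·sin59°·6.2 − 2400·3.7 = 0 → T = 8880/(6.2·0.857167) = 1670.92 ≈ 1671 N.
ΣF_x = 0: A_x − T·cos59° = 0 → A_x = 1670.92 × 0.515038 = 860.6 N.
ΣF_y = 0: A_y + T·sin59° − 2400 = 0 → A_y = 2400 − 1670.92 × 0.857167 = 967.7 N.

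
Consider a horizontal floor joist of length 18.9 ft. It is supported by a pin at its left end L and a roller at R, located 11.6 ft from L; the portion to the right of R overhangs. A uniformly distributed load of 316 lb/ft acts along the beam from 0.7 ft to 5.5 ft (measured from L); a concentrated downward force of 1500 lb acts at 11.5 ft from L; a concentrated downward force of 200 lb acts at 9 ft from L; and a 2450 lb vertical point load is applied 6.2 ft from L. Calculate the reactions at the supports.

L_x = 0, L_y = 2310 lb, R_y = 3357 lb

Resultant of the distributed load: 316 × 4.8 = 1516.8 lb at 3.1 ft from L.
ΣM about L: R_y·11.6 − (316·4.8)·3.1 − 1500·11.5 − 200·9 − 2450·6.2 = 0 → R_y = 38942.08/11.6 = 3357.08 ≈ 3357 lb.
ΣF_y = 0: L_y + 3357.08 − 316·4.8 − 1500 − 200 − 2450 = 0 → L_y = 2310 lb.
ΣF_x = 0: no horizontal applied forces, so L_x = 0.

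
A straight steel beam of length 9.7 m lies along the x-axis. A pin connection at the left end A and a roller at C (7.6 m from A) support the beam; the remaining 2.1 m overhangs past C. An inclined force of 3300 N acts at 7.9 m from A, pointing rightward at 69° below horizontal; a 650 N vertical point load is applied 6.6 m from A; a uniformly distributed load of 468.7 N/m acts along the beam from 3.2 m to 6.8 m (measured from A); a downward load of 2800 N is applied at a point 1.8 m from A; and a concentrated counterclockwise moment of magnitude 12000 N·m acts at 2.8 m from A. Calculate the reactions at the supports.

Resultant of the distributed load: 468.7 × 3.6 = 1687.32 N at 5 m from A.
Taking moments about A: C_y·7.6 − 3300·sin69°·7.9 − 650·6.6 − (468.7·3.6)·5 − 2800·1.8 + 12000 = 0 → C_y = 30105/7.6 = 3961.18 ≈ 3961 N.
ΣF_y = 0: A_y + 3961.18 − 3300·sin69° − 650 − 468.7·3.6 − 2800 = 0 → A_y = 4257 N.
ΣF_x = 0: A_x + 3300·cos69° = 0 → A_x = -1183 N.

A_x = -1183 N, A_y = 4257 N, C_y = 3961 N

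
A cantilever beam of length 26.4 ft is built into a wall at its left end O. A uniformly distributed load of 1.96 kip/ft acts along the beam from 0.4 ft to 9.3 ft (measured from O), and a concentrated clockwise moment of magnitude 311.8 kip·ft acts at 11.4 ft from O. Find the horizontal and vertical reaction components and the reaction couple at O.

O_x = 0, O_y = 17.44 kip, M_O = 396.4 kip·ft

Resultant of the distributed load: 1.96 × 8.9 = 17.444 kip at 4.85 ft from O.
ΣF_x = 0: O_x = 0.
ΣF_y = 0: O_y − 1.96·8.9 = 0 → O_y = 17.44 kip.
ΣM about O: M_O − (1.96·8.9)·4.85 − 311.8 = 0 → M_O = 396.4 kip·ft.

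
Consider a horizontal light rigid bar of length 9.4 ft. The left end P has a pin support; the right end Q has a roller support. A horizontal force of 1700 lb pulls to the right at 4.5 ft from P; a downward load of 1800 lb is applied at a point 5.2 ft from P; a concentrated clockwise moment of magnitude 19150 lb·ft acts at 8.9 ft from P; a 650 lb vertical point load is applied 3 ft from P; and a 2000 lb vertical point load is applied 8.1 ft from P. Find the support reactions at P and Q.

P_x = -1700 lb, P_y = -513.8 lb, Q_y = 4964 lb

Taking moments about P: Q_y·9.4 − 1800·5.2 − 19150 − 650·3 − 2000·8.1 = 0 → Q_y = 46660/9.4 = 4963.83 ≈ 4964 lb.
ΣF_y = 0: P_y + 4963.83 − 1800 − 650 − 2000 = 0 → P_y = -513.8 lb.
ΣF_x = 0: P_x + 1700 = 0 → P_x = -1700 lb.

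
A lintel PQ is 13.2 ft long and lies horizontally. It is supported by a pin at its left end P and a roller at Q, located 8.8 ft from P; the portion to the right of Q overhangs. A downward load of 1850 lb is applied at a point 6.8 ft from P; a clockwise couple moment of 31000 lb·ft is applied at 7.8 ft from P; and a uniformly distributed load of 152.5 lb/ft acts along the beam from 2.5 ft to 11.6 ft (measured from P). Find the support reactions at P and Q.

P_x = 0, P_y = -2826 lb, Q_y = 6064 lb

Resultant of the distributed load: 152.5 × 9.1 = 1387.75 lb at 7.05 ft from P.
ΣM about P: Q_y·8.8 − 1850·6.8 − 31000 − (152.5·9.1)·7.05 = 0 → Q_y = 53363.6375/8.8 = 6064.05 ≈ 6064 lb.
ΣF_y = 0: P_y + 6064.05 − 1850 − 152.5·9.1 = 0 → P_y = -2826 lb.
ΣF_x = 0: no horizontal applied forces, so P_x = 0.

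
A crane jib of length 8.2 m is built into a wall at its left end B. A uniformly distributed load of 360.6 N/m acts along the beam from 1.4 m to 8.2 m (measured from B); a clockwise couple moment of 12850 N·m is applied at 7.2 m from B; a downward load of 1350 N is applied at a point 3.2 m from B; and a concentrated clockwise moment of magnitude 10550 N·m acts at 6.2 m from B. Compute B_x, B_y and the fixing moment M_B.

Resultant of the distributed load: 360.6 × 6.8 = 2452.08 N at 4.8 m from B.
ΣF_x = 0: B_x = 0.
ΣF_y = 0: B_y − 360.6·6.8 − 1350 = 0 → B_y = 3802 N.
ΣM about B: M_B − (360.6·6.8)·4.8 − 12850 − 1350·3.2 − 10550 = 0 → M_B = 39490 N·m.

B_x = 0, B_y = 3802 N, M_B = 39490 N·m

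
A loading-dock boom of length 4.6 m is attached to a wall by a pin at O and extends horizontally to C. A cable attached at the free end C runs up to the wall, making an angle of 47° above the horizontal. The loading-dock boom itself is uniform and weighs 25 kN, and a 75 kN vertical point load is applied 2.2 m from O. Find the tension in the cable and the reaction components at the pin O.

T = 66.14 kN, O_x = 45.11 kN, O_y = 51.63 kN

ΣM about O: T·sin47°·4.6 − 25·2.3 − 75·2.2 = 0 → T = 222.5/(4.6·0.731354) = 66.137 ≈ 66.14 kN.
ΣF_x = 0: O_x − T·cos47° = 0 → O_x = 66.137 × 0.681998 = 45.11 kN.
ΣF_y = 0: O_y + T·sin47° − 25 − 75 = 0 → O_y = 100 − 66.137 × 0.731354 = 51.63 kN.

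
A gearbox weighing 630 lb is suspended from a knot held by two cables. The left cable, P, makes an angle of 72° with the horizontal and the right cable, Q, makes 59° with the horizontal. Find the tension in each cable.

ΣF_x = 0: −T_P·cos72° + T_Q·cos59° = 0 → T_Q = 0.599989·T_P.
ΣF_y = 0: T_P·sin72° + T_Q·sin59° = 630.
Substitute: T_P·(0.951057 + 0.599989·0.857167) = 630 → T_P = 429.932 ≈ 429.9 lb.
Then T_Q = 0.599989 × 429.932 = 258.0 lb.

T_P = 429.9 lb, T_Q = 258.0 lb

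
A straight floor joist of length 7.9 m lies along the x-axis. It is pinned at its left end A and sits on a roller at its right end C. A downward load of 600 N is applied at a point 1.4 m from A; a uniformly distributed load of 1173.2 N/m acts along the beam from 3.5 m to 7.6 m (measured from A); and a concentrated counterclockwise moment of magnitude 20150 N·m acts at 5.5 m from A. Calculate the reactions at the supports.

A_x = 0, A_y = 4475 N, C_y = 935.0 N

Resultant of the distributed load: 1173.2 × 4.1 = 4810.12 N at 5.55 m from A.
ΣM about A: C_y·7.9 − 600·1.4 − (1173.2·4.1)·5.55 + 20150 = 0 → C_y = 7386.166/7.9 = 934.958 ≈ 935.0 N.
ΣF_y = 0: A_y + 934.958 − 600 − 1173.2·4.1 = 0 → A_y = 4475 N.
ΣF_x = 0: no horizontal applied forces, so A_x = 0.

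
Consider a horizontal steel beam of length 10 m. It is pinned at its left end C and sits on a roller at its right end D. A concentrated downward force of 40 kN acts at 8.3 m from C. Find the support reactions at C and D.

Moments about C: D_y·10 − 40·8.3 = 0 → D_y = 332/10 = 33.20 kN.
ΣF_y = 0: C_y + 33.2 − 40 = 0 → C_y = 6.800 kN.
ΣF_x = 0: no horizontal applied forces, so C_x = 0.

C_x = 0, C_y = 6.800 kN, D_y = 33.20 kN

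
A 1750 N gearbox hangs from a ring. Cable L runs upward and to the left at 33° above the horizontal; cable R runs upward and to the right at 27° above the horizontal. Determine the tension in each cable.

T_L = 1800 N, T_R = 1695 N

ΣF_x = 0: −T_L·cos33° + T_R·cos27° = 0 → T_R = 0.941262·T_L.
ΣF_y = 0: T_L·sin33° + T_R·sin27° = 1750.
Substitute: T_L·(0.544639 + 0.941262·0.45399) = 1750 → T_L = 1800.48 ≈ 1800 N.
Then T_R = 0.941262 × 1800.48 = 1695 N.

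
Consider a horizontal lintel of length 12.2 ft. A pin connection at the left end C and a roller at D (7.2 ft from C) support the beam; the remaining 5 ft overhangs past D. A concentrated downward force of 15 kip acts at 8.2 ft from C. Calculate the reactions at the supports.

Taking moments about C: D_y·7.2 − 15·8.2 = 0 → D_y = 123/7.2 = 17.0833 ≈ 17.08 kip.
ΣF_y = 0: C_y + 17.0833 − 15 = 0 → C_y = -2.083 kip.
ΣF_x = 0: no horizontal applied forces, so C_x = 0.

C_x = 0, C_y = -2.083 kip, D_y = 17.08 kip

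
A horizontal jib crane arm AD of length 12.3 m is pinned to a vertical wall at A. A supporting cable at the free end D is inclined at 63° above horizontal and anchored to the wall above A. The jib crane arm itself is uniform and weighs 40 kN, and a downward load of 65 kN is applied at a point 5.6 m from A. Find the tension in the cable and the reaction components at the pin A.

T = 55.66 kN, A_x = 25.27 kN, A_y = 55.41 kN

ΣM about A: T·sin63°·12.3 − 40·6.15 − 65·5.6 = 0 → T = 610/(12.3·0.891007) = 55.6601 ≈ 55.66 kN.
ΣF_x = 0: A_x − T·cos63° = 0 → A_x = 55.6601 × 0.45399 = 25.27 kN.
ΣF_y = 0: A_y + T·sin63° − 40 − 65 = 0 → A_y = 105 − 55.6601 × 0.891007 = 55.41 kN.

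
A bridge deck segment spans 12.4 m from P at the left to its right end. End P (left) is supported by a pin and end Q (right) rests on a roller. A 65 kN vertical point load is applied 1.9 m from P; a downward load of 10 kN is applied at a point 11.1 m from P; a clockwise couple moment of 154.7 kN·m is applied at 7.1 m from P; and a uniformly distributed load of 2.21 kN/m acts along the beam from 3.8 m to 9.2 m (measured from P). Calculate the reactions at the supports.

Resultant of the distributed load: 2.21 × 5.4 = 11.934 kN at 6.5 m from P.
Moments about P: Q_y·12.4 − 65·1.9 − 10·11.1 − 154.7 − (2.21·5.4)·6.5 = 0 → Q_y = 466.771/12.4 = 37.6428 ≈ 37.64 kN.
ΣF_y = 0: P_y + 37.6428 − 65 − 10 − 2.21·5.4 = 0 → P_y = 49.29 kN.
ΣF_x = 0: no horizontal applied forces, so P_x = 0.

P_x = 0, P_y = 49.29 kN, Q_y = 37.64 kN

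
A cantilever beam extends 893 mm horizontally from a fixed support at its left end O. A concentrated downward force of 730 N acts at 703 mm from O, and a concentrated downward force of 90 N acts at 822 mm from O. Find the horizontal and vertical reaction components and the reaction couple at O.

ΣF_x = 0: O_x = 0.
ΣF_y = 0: O_y − 730 − 90 = 0 → O_y = 820.0 N.
ΣM about O: M_O − 730·703 − 90·822 = 0 → M_O = 587200 N·mm.

O_x = 0, O_y = 820.0 N, M_O = 587200 N·mm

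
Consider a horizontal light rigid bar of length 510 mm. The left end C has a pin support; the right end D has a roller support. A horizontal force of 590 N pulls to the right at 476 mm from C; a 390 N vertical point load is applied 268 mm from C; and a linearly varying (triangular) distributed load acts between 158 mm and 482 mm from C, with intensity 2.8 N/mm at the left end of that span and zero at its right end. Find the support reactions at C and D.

C_x = -590.0 N, C_y = 402.1 N, D_y = 441.5 N

Resultant of the triangular load: ½ × 2.8 × 324 = 453.6 N, acting at 266 mm from C (one-third of the span from the peak).
ΣM about C: D_y·510 − 390·268 − (½·2.8·324)·266 = 0 → D_y = 225177.6/510 = 441.525 ≈ 441.5 N.
ΣF_y = 0: C_y + 441.525 − 390 − ½·2.8·324 = 0 → C_y = 402.1 N.
ΣF_x = 0: C_x + 590 = 0 → C_x = -590.0 N.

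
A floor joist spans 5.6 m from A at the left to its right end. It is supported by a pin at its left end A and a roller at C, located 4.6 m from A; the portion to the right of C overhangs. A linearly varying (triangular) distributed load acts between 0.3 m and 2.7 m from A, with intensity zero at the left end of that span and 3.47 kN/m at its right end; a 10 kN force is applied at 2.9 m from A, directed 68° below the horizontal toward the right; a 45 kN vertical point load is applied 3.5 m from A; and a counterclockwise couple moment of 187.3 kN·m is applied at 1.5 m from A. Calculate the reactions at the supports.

Resultant of the triangular load: ½ × 3.47 × 2.4 = 4.164 kN, acting at 1.9 m from A (one-third of the span from the peak).
Taking moments about A: C_y·4.6 − (½·3.47·2.4)·1.9 − 10·sin68°·2.9 − 45·3.5 + 187.3 = 0 → C_y = 4.99993/4.6 = 1.08694 ≈ 1.087 kN.
ΣF_y = 0: A_y + 1.08694 − ½·3.47·2.4 − 10·sin68° − 45 = 0 → A_y = 57.35 kN.
ΣF_x = 0: A_x + 10·cos68° = 0 → A_x = -3.746 kN.

A_x = -3.746 kN, A_y = 57.35 kN, C_y = 1.087 kN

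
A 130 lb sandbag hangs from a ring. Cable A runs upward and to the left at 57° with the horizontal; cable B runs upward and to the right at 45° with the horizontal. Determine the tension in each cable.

ΣF_x = 0: −T_A·cos57° + T_B·cos45° = 0 → T_B = 0.770236·T_A.
ΣF_y = 0: T_A·sin57° + T_B·sin45° = 130.
Substitute: T_A·(0.838671 + 0.770236·0.707107) = 130 → T_A = 93.9775 ≈ 93.98 lb.
Then T_B = 0.770236 × 93.9775 = 72.38 lb.

T_A = 93.98 lb, T_B = 72.38 lb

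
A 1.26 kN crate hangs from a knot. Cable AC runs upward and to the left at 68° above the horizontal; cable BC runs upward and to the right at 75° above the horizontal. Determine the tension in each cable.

T_AC = 0.5419 kN, T_BC = 0.7843 kN

ΣF_x = 0: −T_AC·cos68° + T_BC·cos75° = 0 → T_BC = 1.44737·T_AC.
ΣF_y = 0: T_AC·sin68° + T_BC·sin75° = 1.26.
Substitute: T_AC·(0.927184 + 1.44737·0.965926) = 1.26 → T_AC = 0.54188 ≈ 0.5419 kN.
Then T_BC = 1.44737 × 0.54188 = 0.7843 kN.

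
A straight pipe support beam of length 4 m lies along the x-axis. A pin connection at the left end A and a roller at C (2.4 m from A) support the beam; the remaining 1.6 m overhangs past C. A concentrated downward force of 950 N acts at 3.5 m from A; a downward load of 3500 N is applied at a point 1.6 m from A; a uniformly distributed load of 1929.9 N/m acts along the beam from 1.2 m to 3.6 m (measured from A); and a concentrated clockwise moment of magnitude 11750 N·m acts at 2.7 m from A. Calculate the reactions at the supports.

A_x = 0, A_y = -4165 N, C_y = 13250 N

Resultant of the distributed load: 1929.9 × 2.4 = 4631.76 N at 2.4 m from A.
ΣM about A: C_y·2.4 − 950·3.5 − 3500·1.6 − (1929.9·2.4)·2.4 − 11750 = 0 → C_y = 31791.224/2.4 = 13246.3 ≈ 13250 N.
ΣF_y = 0: A_y + 13246.3 − 950 − 3500 − 1929.9·2.4 = 0 → A_y = -4165 N.
ΣF_x = 0: no horizontal applied forces, so A_x = 0.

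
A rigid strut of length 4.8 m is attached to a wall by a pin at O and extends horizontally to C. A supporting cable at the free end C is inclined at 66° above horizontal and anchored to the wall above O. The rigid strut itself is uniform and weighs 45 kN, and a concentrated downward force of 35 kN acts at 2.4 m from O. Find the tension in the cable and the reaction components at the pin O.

ΣM about O: T·sin66°·4.8 − 45·2.4 − 35·2.4 = 0 → T = 192/(4.8·0.913545) = 43.7855 ≈ 43.79 kN.
ΣF_x = 0: O_x − T·cos66° = 0 → O_x = 43.7855 × 0.406737 = 17.81 kN.
ΣF_y = 0: O_y + T·sin66° − 45 − 35 = 0 → O_y = 80 − 43.7855 × 0.913545 = 40.00 kN.

T = 43.79 kN, O_x = 17.81 kN, O_y = 40.00 kN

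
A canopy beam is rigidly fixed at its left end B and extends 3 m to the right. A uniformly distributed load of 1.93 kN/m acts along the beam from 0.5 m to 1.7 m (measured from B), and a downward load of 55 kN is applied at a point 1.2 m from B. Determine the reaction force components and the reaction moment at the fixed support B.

B_x = 0, B_y = 57.32 kN, M_B = 68.55 kN·m

Resultant of the distributed load: 1.93 × 1.2 = 2.316 kN at 1.1 m from B.
ΣF_x = 0: B_x = 0.
ΣF_y = 0: B_y − 1.93·1.2 − 55 = 0 → B_y = 57.32 kN.
ΣM about B: M_B − (1.93·1.2)·1.1 − 55·1.2 = 0 → M_B = 68.55 kN·m.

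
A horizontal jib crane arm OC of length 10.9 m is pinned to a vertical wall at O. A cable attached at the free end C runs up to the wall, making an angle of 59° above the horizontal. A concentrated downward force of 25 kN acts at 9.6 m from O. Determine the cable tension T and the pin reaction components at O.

T = 25.69 kN, O_x = 13.23 kN, O_y = 2.982 kN

ΣM about O: T·sin59°·10.9 − 25·9.6 = 0 → T = 240/(10.9·0.857167) = 25.6873 ≈ 25.69 kN.
ΣF_x = 0: O_x − T·cos59° = 0 → O_x = 25.6873 × 0.515038 = 13.23 kN.
ΣF_y = 0: O_y + T·sin59° − 25 = 0 → O_y = 25 − 25.6873 × 0.857167 = 2.982 kN.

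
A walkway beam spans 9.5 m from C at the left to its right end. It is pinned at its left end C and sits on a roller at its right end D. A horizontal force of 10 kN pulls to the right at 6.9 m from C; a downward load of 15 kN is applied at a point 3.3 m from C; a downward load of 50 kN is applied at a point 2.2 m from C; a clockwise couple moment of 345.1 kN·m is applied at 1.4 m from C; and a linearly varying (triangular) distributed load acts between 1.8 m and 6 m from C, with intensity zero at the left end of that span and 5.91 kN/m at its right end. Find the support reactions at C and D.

C_x = -10.00 kN, C_y = 18.29 kN, D_y = 59.13 kN

Resultant of the triangular load: ½ × 5.91 × 4.2 = 12.411 kN, acting at 4.6 m from C (one-third of the span from the peak).
Taking moments about C: D_y·9.5 − 15·3.3 − 50·2.2 − 345.1 − (½·5.91·4.2)·4.6 = 0 → D_y = 561.6906/9.5 = 59.1253 ≈ 59.13 kN.
ΣF_y = 0: C_y + 59.1253 − 15 − 50 − ½·5.91·4.2 = 0 → C_y = 18.29 kN.
ΣF_x = 0: C_x + 10 = 0 → C_x = -10.00 kN.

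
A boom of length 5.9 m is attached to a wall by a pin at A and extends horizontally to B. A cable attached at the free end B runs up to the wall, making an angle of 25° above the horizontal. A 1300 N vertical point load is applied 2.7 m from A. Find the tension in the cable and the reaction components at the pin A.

T = 1408 N, A_x = 1276 N, A_y = 705.1 N

ΣM about A: T·sin25°·5.9 − 1300·2.7 = 0 → T = 3510/(5.9·0.422618) = 1407.69 ≈ 1408 N.
ΣF_x = 0: A_x − T·cos25° = 0 → A_x = 1407.69 × 0.906308 = 1276 N.
ΣF_y = 0: A_y + T·sin25° − 1300 = 0 → A_y = 1300 − 1407.69 × 0.422618 = 705.1 N.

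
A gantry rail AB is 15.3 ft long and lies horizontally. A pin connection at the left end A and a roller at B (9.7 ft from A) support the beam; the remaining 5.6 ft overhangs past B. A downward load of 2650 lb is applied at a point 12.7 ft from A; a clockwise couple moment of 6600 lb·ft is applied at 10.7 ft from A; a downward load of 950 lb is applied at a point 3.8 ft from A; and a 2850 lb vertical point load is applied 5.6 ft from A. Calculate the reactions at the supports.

Taking moments about A: B_y·9.7 − 2650·12.7 − 6600 − 950·3.8 − 2850·5.6 = 0 → B_y = 59825/9.7 = 6167.53 ≈ 6168 lb.
ΣF_y = 0: A_y + 6167.53 − 2650 − 950 − 2850 = 0 → A_y = 282.5 lb.
ΣF_x = 0: no horizontal applied forces, so A_x = 0.

A_x = 0, A_y = 282.5 lb, B_y = 6168 lb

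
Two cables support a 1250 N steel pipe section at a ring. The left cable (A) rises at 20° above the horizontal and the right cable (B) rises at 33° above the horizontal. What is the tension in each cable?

ΣF_x = 0: −T_A·cos20° + T_B·cos33° = 0 → T_B = 1.12045·T_A.
ΣF_y = 0: T_A·sin20° + T_B·sin33° = 1250.
Substitute: T_A·(0.34202 + 1.12045·0.544639) = 1250 → T_A = 1312.67 ≈ 1313 N.
Then T_B = 1.12045 × 1312.67 = 1471 N.

T_A = 1313 N, T_B = 1471 N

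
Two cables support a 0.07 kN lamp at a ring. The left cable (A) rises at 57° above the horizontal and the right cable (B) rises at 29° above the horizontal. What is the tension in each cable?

ΣF_x = 0: −T_A·cos57° + T_B·cos29° = 0 → T_B = 0.622715·T_A.
ΣF_y = 0: T_A·sin57° + T_B·sin29° = 0.07.
Substitute: T_A·(0.838671 + 0.622715·0.48481) = 0.07 → T_A = 0.0613729 ≈ 0.06137 kN.
Then T_B = 0.622715 × 0.0613729 = 0.03822 kN.

T_A = 0.06137 kN, T_B = 0.03822 kN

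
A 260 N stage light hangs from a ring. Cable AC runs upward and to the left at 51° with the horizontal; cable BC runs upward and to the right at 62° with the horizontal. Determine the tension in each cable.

ΣF_x = 0: −T_AC·cos51° + T_BC·cos62° = 0 → T_BC = 1.34049·T_AC.
ΣF_y = 0: T_AC·sin51° + T_BC·sin62° = 260.
Substitute: T_AC·(0.777146 + 1.34049·0.882948) = 260 → T_AC = 132.604 ≈ 132.6 N.
Then T_BC = 1.34049 × 132.604 = 177.8 N.

T_AC = 132.6 N, T_BC = 177.8 N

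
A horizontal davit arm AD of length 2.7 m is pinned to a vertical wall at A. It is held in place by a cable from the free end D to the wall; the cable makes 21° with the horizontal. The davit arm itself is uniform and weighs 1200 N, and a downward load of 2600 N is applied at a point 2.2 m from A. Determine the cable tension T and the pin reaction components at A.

ΣM about A: T·sin21°·2.7 − 1200·1.35 − 2600·2.2 = 0 → T = 7340/(2.7·0.358368) = 7585.83 ≈ 7586 N.
ΣF_x = 0: A_x − T·cos21° = 0 → A_x = 7585.83 × 0.93358 = 7082 N.
ΣF_y = 0: A_y + T·sin21° − 1200 − 2600 = 0 → A_y = 3800 − 7585.83 × 0.358368 = 1081 N.

T = 7586 N, A_x = 7082 N, A_y = 1081 N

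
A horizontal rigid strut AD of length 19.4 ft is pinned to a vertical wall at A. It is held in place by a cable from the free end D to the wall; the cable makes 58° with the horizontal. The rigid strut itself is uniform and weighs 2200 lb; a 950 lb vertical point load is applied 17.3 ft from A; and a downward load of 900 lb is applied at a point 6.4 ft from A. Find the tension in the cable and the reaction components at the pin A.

ΣM about A: T·sin58°·19.4 − 2200·9.7 − 950·17.3 − 900·6.4 = 0 → T = 43535/(19.4·0.848048) = 2646.16 ≈ 2646 lb.
ΣF_x = 0: A_x − T·cos58° = 0 → A_x = 2646.16 × 0.529919 = 1402 lb.
ΣF_y = 0: A_y + T·sin58° − 2200 − 950 − 900 = 0 → A_y = 4050 − 2646.16 × 0.848048 = 1806 lb.

T = 2646 lb, A_x = 1402 lb, A_y = 1806 lb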